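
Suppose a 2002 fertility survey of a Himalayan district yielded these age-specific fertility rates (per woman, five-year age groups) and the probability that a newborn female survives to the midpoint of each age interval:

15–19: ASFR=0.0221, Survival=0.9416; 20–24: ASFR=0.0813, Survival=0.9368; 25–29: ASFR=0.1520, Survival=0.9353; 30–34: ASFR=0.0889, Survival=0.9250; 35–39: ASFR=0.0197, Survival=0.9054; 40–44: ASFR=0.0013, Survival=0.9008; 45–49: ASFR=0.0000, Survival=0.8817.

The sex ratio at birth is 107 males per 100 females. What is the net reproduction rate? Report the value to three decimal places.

Proportion female at birth = 100 / (100 + 107) = 0.48309.
Each age group contributes 5 × ASFR × survival:
  15–19: 5 × 0.0221 × 0.9416 = 0.10405
  20–24: 5 × 0.0813 × 0.9368 = 0.38081
  25–29: 5 × 0.1520 × 0.9353 = 0.71083
  30–34: 5 × 0.0889 × 0.9250 = 0.41116
  35–39: 5 × 0.0197 × 0.9054 = 0.08918
  40–44: 5 × 0.0013 × 0.9008 = 0.00586
  45–49: 5 × 0.0000 × 0.8817 = 0.00000
Sum = 1.70189
NRR = 0.48309 × 1.70189 = 0.82217

0.822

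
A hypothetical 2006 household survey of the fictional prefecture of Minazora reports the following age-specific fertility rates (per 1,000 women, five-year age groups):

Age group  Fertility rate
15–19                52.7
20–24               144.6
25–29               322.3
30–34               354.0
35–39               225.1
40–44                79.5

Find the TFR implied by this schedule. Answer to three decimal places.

Sum of ASFRs = 52.7 + 144.6 + 322.3 + 354.0 + 225.1 + 79.5 = 1178.2
TFR = 5 × 1178.2 / 1000 = 5.891

5.891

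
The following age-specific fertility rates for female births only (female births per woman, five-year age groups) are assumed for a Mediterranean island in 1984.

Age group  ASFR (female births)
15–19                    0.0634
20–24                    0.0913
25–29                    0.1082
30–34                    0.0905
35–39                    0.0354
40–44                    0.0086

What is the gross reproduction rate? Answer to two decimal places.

1.99

Sum of female ASFRs = 0.0634 + 0.0913 + 0.1082 + 0.0905 + 0.0354 + 0.0086 = 0.3974
GRR = 5 × 0.3974 = 1.987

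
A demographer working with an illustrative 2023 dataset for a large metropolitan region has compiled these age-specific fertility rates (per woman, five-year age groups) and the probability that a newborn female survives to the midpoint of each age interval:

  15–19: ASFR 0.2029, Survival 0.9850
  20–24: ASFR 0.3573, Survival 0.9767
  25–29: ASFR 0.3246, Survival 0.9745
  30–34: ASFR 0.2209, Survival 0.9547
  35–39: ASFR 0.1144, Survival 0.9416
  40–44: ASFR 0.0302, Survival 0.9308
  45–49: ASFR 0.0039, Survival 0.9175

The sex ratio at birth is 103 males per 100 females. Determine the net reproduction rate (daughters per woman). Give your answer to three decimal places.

Proportion female at birth = 100 / (100 + 103) = 0.49261.
Survival-weighted fertility by age (5·fₓ·Sₓ):
  15–19: 5 × 0.2029 × 0.9850 = 0.99928
  20–24: 5 × 0.3573 × 0.9767 = 1.74487
  25–29: 5 × 0.3246 × 0.9745 = 1.58161
  30–34: 5 × 0.2209 × 0.9547 = 1.05447
  35–39: 5 × 0.1144 × 0.9416 = 0.53860
  40–44: 5 × 0.0302 × 0.9308 = 0.14055
  45–49: 5 × 0.0039 × 0.9175 = 0.01789
Sum = 6.07727
NRR = 0.49261 × 6.07727 = 2.99372

2.994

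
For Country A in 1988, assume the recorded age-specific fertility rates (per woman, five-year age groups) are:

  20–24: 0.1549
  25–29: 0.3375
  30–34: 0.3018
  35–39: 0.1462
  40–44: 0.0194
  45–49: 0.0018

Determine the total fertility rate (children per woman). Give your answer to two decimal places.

4.81

Sum of ASFRs = 0.1549 + 0.3375 + 0.3018 + 0.1462 + 0.0194 + 0.0018 = 0.9616
TFR = 5 × 0.9616 = 4.808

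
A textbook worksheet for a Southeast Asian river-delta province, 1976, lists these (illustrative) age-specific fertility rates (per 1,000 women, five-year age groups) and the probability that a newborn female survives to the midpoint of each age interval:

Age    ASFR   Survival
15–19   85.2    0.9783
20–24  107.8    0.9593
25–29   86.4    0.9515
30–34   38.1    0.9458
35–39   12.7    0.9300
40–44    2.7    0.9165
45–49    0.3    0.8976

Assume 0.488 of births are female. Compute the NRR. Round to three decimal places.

0.780

Proportion female at birth = 0.488.
Weighting each age-specific rate by interval width and survival:
  15–19: 5 × 85.2/1000 × 0.9783 = 0.41676
  20–24: 5 × 107.8/1000 × 0.9593 = 0.51706
  25–29: 5 × 86.4/1000 × 0.9515 = 0.41105
  30–34: 5 × 38.1/1000 × 0.9458 = 0.18017
  35–39: 5 × 12.7/1000 × 0.9300 = 0.05906
  40–44: 5 × 2.7/1000 × 0.9165 = 0.01237
  45–49: 5 × 0.3/1000 × 0.8976 = 0.00135
Sum = 1.59782
NRR = 0.488 × 1.59782 = 0.77974
NRR < 1, so the cohort does not fully replace itself.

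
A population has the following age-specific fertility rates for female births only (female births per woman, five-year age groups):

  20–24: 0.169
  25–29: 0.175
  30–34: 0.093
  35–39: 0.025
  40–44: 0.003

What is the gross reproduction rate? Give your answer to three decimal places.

Sum of female ASFRs = 0.169 + 0.175 + 0.093 + 0.025 + 0.003 = 0.465
GRR = 5 × 0.465 = 2.325

2.325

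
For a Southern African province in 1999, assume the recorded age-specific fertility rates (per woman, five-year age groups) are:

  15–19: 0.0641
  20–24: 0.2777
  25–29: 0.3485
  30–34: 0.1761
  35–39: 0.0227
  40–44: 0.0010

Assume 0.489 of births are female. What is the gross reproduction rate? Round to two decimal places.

2.18

Proportion female at birth = 0.489.
Sum of ASFRs = 0.0641 + 0.2777 + 0.3485 + 0.1761 + 0.0227 + 0.0010 = 0.8901
TFR = 5 × 0.8901 = 4.4505
GRR = 0.489 × 4.4505 = 2.17629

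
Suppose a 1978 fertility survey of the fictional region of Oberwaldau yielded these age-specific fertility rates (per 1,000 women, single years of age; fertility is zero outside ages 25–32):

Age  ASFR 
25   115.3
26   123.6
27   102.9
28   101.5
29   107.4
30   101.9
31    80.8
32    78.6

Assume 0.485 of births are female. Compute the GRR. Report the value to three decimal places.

0.394

Proportion female at birth = 0.485.
Sum of ASFRs = 115.3 + 123.6 + 102.9 + 101.5 + 107.4 + 101.9 + 80.8 + 78.6 = 812.0
TFR = 812.0 / 1000 = 0.812
GRR = 0.485 × 0.812 = 0.39382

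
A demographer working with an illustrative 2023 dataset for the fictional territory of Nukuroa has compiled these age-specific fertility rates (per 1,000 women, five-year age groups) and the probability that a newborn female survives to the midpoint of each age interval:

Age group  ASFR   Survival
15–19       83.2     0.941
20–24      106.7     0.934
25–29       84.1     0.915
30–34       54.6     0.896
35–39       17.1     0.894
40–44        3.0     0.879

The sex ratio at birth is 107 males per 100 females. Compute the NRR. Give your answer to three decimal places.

Proportion female at birth = 100 / (100 + 107) = 0.48309.
Survival-weighted fertility by age (5·fₓ·Sₓ):
  15–19: 5 × 83.2/1000 × 0.941 = 0.39146
  20–24: 5 × 106.7/1000 × 0.934 = 0.49829
  25–29: 5 × 84.1/1000 × 0.915 = 0.38476
  30–34: 5 × 54.6/1000 × 0.896 = 0.24461
  35–39: 5 × 17.1/1000 × 0.894 = 0.07644
  40–44: 5 × 3.0/1000 × 0.879 = 0.01319
Sum = 1.60875
NRR = 0.48309 × 1.60875 = 0.77717

0.777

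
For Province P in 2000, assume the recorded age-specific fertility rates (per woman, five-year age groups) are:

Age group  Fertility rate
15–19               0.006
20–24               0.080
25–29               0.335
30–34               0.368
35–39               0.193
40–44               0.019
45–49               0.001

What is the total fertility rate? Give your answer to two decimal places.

5.01

Sum of ASFRs = 0.006 + 0.080 + 0.335 + 0.368 + 0.193 + 0.019 + 0.001 = 1.002
TFR = 5 × 1.002 = 5.01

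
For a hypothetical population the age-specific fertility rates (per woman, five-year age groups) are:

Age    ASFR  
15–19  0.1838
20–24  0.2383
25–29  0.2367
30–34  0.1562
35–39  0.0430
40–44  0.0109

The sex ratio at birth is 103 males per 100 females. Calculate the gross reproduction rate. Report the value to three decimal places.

2.140

Proportion female at birth = 100 / (100 + 103) = 0.49261.
Sum of ASFRs = 0.1838 + 0.2383 + 0.2367 + 0.1562 + 0.0430 + 0.0109 = 0.8689
TFR = 5 × 0.8689 = 4.3445
GRR = 0.49261 × 4.3445 = 2.14014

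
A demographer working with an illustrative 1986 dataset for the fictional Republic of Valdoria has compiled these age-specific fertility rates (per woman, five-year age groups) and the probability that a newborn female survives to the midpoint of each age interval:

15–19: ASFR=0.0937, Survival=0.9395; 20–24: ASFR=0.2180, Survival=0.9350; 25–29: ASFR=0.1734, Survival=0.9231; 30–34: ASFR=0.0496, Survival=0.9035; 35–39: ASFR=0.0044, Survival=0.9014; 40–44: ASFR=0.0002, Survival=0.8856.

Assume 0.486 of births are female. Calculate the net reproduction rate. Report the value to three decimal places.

Proportion female at birth = 0.486.
Weighting each age-specific rate by interval width and survival:
  15–19: 5 × 0.0937 × 0.9395 = 0.44016
  20–24: 5 × 0.2180 × 0.9350 = 1.01915
  25–29: 5 × 0.1734 × 0.9231 = 0.80033
  30–34: 5 × 0.0496 × 0.9035 = 0.22407
  35–39: 5 × 0.0044 × 0.9014 = 0.01983
  40–44: 5 × 0.0002 × 0.8856 = 0.00089
Sum = 2.50443
NRR = 0.486 × 2.50443 = 1.21715
An NRR exceeding 1 indicates intrinsic growth under these rates.

1.217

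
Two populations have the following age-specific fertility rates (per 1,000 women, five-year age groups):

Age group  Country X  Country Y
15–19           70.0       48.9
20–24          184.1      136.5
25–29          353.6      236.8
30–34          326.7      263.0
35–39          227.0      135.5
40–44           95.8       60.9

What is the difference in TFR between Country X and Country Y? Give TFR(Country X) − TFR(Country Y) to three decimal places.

1.878

Country X:
  Sum of ASFRs = 70.0 + 184.1 + 353.6 + 326.7 + 227.0 + 95.8 = 1257.2
  TFR = 5 × 1257.2 / 1000 = 6.286
Country Y:
  Sum of ASFRs = 48.9 + 136.5 + 236.8 + 263.0 + 135.5 + 60.9 = 881.6
  TFR = 5 × 881.6 / 1000 = 4.408
Difference = 6.286 − 4.408 = 1.878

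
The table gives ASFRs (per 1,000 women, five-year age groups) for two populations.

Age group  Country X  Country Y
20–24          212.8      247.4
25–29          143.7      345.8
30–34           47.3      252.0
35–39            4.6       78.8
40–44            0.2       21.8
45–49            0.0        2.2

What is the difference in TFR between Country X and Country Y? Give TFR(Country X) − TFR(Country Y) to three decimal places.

Country X:
  Sum of ASFRs = 212.8 + 143.7 + 47.3 + 4.6 + 0.2 + 0.0 = 408.6
  TFR = 5 × 408.6 / 1000 = 2.043
Country Y:
  Sum of ASFRs = 247.4 + 345.8 + 252.0 + 78.8 + 21.8 + 2.2 = 948.0
  TFR = 5 × 948.0 / 1000 = 4.74
Difference = 2.043 − 4.74 = -2.697

-2.697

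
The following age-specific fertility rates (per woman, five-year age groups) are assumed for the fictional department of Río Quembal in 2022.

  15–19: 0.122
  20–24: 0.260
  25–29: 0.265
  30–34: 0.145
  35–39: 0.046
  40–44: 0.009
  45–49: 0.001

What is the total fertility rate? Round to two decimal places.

4.24

Sum of ASFRs = 0.122 + 0.260 + 0.265 + 0.145 + 0.046 + 0.009 + 0.001 = 0.848
TFR = 5 × 0.848 = 4.24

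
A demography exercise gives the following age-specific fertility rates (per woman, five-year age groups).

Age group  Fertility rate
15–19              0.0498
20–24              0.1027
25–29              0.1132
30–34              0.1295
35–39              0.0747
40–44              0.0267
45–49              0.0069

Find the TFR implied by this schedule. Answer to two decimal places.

Sum of ASFRs = 0.0498 + 0.1027 + 0.1132 + 0.1295 + 0.0747 + 0.0267 + 0.0069 = 0.5035
TFR = 5 × 0.5035 = 2.5175

2.52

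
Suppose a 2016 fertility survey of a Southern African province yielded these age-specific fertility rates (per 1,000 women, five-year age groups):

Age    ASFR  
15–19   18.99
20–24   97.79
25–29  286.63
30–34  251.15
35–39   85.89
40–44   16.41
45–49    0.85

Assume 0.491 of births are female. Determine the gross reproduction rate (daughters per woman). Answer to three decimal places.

Proportion female at birth = 0.491.
Sum of ASFRs = 18.99 + 97.79 + 286.63 + 251.15 + 85.89 + 16.41 + 0.85 = 757.71
TFR = 5 × 757.71 / 1000 = 3.78855
GRR = 0.491 × 3.78855 = 1.86018

1.860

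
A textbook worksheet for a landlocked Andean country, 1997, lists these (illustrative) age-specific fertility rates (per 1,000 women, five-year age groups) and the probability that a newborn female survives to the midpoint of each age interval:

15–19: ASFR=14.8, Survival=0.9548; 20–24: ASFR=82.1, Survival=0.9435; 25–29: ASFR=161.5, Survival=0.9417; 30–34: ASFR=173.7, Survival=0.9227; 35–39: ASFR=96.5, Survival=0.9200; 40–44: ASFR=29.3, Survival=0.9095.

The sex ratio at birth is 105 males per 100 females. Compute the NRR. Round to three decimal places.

1.267

Proportion female at birth = 100 / (100 + 105) = 0.48780.
Per-age-group product (5 × ASFR × survival probability):
  15–19: 5 × 14.8/1000 × 0.9548 = 0.07066
  20–24: 5 × 82.1/1000 × 0.9435 = 0.38731
  25–29: 5 × 161.5/1000 × 0.9417 = 0.76042
  30–34: 5 × 173.7/1000 × 0.9227 = 0.80136
  35–39: 5 × 96.5/1000 × 0.9200 = 0.44390
  40–44: 5 × 29.3/1000 × 0.9095 = 0.13324
Sum = 2.59689
NRR = 0.48780 × 2.59689 = 1.26676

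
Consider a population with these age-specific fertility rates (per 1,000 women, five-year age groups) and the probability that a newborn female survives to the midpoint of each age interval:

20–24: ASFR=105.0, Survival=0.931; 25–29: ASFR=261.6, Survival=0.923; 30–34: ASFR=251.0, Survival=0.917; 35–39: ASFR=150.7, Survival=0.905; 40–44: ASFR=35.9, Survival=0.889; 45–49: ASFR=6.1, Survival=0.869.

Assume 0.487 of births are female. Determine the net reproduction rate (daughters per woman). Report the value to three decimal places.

Proportion female at birth = 0.487.
Weighting each age-specific rate by interval width and survival:
  20–24: 5 × 105.0/1000 × 0.931 = 0.48878
  25–29: 5 × 261.6/1000 × 0.923 = 1.20728
  30–34: 5 × 251.0/1000 × 0.917 = 1.15084
  35–39: 5 × 150.7/1000 × 0.905 = 0.68192
  40–44: 5 × 35.9/1000 × 0.889 = 0.15958
  45–49: 5 × 6.1/1000 × 0.869 = 0.02650
Sum = 3.71490
NRR = 0.487 × 3.71490 = 1.80916
NRR > 1, so each generation more than replaces itself.

1.809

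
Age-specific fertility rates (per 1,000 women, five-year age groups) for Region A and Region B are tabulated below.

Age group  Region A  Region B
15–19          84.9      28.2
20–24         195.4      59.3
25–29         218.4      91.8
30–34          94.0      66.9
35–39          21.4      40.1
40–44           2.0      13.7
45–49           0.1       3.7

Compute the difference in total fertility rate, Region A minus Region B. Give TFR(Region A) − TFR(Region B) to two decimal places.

Region A:
  Sum of ASFRs = 84.9 + 195.4 + 218.4 + 94.0 + 21.4 + 2.0 + 0.1 = 616.2
  TFR = 5 × 616.2 / 1000 = 3.081
Region B:
  Sum of ASFRs = 28.2 + 59.3 + 91.8 + 66.9 + 40.1 + 13.7 + 3.7 = 303.7
  TFR = 5 × 303.7 / 1000 = 1.5185
Difference = 3.081 − 1.5185 = 1.5625

1.56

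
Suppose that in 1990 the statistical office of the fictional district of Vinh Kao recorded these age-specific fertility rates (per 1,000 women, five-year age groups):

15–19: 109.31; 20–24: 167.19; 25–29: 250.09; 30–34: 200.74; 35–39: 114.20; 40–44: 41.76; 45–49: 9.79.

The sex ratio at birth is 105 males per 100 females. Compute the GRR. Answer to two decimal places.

2.18

Proportion female at birth = 100 / (100 + 105) = 0.48780.
Sum of ASFRs = 109.31 + 167.19 + 250.09 + 200.74 + 114.20 + 41.76 + 9.79 = 893.08
TFR = 5 × 893.08 / 1000 = 4.4654
GRR = 0.48780 × 4.4654 = 2.17822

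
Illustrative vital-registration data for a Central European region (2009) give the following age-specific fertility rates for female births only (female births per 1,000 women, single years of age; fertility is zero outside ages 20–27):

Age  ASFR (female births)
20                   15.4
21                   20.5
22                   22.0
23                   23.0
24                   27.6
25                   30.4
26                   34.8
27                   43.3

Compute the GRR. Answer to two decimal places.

0.22

Sum of female ASFRs = 15.4 + 20.5 + 22.0 + 23.0 + 27.6 + 30.4 + 34.8 + 43.3 = 217.0
GRR = 217.0 / 1000 = 0.217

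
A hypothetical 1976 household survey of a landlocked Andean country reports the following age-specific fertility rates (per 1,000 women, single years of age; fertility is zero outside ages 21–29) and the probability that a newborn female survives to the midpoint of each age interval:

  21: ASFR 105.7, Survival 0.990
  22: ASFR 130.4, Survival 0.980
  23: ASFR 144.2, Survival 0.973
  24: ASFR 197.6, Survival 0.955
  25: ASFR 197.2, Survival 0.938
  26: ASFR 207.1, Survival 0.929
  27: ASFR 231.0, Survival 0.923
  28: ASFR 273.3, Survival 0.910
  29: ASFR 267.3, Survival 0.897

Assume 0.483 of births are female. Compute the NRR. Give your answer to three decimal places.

Proportion female at birth = 0.483.
Weighting each age-specific rate by interval width and survival:
  21: 1 × 105.7/1000 × 0.990 = 0.10464
  22: 1 × 130.4/1000 × 0.980 = 0.12779
  23: 1 × 144.2/1000 × 0.973 = 0.14031
  24: 1 × 197.6/1000 × 0.955 = 0.18871
  25: 1 × 197.2/1000 × 0.938 = 0.18497
  26: 1 × 207.1/1000 × 0.929 = 0.19240
  27: 1 × 231.0/1000 × 0.923 = 0.21321
  28: 1 × 273.3/1000 × 0.910 = 0.24870
  29: 1 × 267.3/1000 × 0.897 = 0.23977
Sum = 1.64050
NRR = 0.483 × 1.64050 = 0.79236
An NRR under 1 implies long-run decline under these rates.

0.792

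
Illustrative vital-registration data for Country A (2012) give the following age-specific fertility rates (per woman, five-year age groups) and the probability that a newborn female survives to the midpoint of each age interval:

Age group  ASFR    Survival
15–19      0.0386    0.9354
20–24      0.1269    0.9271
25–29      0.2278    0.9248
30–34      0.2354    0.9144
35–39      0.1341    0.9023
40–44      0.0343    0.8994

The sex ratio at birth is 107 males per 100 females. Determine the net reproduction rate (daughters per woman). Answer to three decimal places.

1.767

Proportion female at birth = 100 / (100 + 107) = 0.48309.
Weighting each age-specific rate by interval width and survival:
  15–19: 5 × 0.0386 × 0.9354 = 0.18053
  20–24: 5 × 0.1269 × 0.9271 = 0.58824
  25–29: 5 × 0.2278 × 0.9248 = 1.05335
  30–34: 5 × 0.2354 × 0.9144 = 1.07625
  35–39: 5 × 0.1341 × 0.9023 = 0.60499
  40–44: 5 × 0.0343 × 0.8994 = 0.15425
Sum = 3.65761
NRR = 0.48309 × 3.65761 = 1.76695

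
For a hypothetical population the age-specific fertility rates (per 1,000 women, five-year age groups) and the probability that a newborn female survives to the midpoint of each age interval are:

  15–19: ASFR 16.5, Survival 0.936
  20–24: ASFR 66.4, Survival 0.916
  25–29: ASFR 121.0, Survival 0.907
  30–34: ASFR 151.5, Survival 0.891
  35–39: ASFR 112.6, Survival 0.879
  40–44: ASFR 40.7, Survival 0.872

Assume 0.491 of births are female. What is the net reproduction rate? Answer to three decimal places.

Proportion female at birth = 0.491.
Survival-weighted fertility by age (5·fₓ·Sₓ):
  15–19: 5 × 16.5/1000 × 0.936 = 0.07722
  20–24: 5 × 66.4/1000 × 0.916 = 0.30411
  25–29: 5 × 121.0/1000 × 0.907 = 0.54874
  30–34: 5 × 151.5/1000 × 0.891 = 0.67493
  35–39: 5 × 112.6/1000 × 0.879 = 0.49488
  40–44: 5 × 40.7/1000 × 0.872 = 0.17745
Sum = 2.27733
NRR = 0.491 × 2.27733 = 1.11817

1.118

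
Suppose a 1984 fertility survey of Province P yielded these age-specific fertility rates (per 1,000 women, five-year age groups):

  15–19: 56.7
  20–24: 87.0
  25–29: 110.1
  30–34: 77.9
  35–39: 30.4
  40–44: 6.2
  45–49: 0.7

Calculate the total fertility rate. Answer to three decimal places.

Sum of ASFRs = 56.7 + 87.0 + 110.1 + 77.9 + 30.4 + 6.2 + 0.7 = 369.0
TFR = 5 × 369.0 / 1000 = 1.845

1.845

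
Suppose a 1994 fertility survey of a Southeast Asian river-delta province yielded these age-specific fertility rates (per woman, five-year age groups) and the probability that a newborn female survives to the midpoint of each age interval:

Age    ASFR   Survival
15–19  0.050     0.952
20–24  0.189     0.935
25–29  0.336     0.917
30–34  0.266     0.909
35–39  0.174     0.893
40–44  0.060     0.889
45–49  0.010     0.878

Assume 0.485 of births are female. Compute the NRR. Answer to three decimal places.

Proportion female at birth = 0.485.
Weighting each age-specific rate by interval width and survival:
  15–19: 5 × 0.050 × 0.952 = 0.23800
  20–24: 5 × 0.189 × 0.935 = 0.88358
  25–29: 5 × 0.336 × 0.917 = 1.54056
  30–34: 5 × 0.266 × 0.909 = 1.20897
  35–39: 5 × 0.174 × 0.893 = 0.77691
  40–44: 5 × 0.060 × 0.889 = 0.26670
  45–49: 5 × 0.010 × 0.878 = 0.04390
Sum = 4.95862
NRR = 0.485 × 4.95862 = 2.40493
NRR > 1, so each generation more than replaces itself.

2.405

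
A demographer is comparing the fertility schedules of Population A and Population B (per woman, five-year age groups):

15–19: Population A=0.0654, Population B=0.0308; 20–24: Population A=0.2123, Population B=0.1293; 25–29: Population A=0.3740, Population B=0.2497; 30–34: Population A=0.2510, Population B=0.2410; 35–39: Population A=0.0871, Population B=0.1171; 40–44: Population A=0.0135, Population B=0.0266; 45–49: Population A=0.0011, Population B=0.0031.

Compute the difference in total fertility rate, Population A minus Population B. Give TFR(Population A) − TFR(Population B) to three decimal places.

1.034

Population A:
  Sum of ASFRs = 0.0654 + 0.2123 + 0.3740 + 0.2510 + 0.0871 + 0.0135 + 0.0011 = 1.0044
  TFR = 5 × 1.0044 = 5.022
Population B:
  Sum of ASFRs = 0.0308 + 0.1293 + 0.2497 + 0.2410 + 0.1171 + 0.0266 + 0.0031 = 0.7976
  TFR = 5 × 0.7976 = 3.988
Difference = 5.022 − 3.988 = 1.034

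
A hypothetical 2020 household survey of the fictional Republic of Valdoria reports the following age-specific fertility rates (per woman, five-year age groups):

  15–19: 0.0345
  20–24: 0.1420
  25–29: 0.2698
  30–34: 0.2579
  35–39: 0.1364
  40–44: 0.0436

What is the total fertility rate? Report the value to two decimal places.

Sum of ASFRs = 0.0345 + 0.1420 + 0.2698 + 0.2579 + 0.1364 + 0.0436 = 0.8842
TFR = 5 × 0.8842 = 4.421

4.42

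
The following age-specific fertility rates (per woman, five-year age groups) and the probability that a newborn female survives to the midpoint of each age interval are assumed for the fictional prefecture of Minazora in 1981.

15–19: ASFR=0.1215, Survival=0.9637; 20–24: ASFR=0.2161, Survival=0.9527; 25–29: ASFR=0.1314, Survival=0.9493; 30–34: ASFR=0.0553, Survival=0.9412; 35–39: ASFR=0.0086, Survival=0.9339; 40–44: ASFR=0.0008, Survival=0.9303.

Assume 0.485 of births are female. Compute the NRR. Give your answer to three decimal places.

Proportion female at birth = 0.485.
Per-age-group product (5 × ASFR × survival probability):
  15–19: 5 × 0.1215 × 0.9637 = 0.58545
  20–24: 5 × 0.2161 × 0.9527 = 1.02939
  25–29: 5 × 0.1314 × 0.9493 = 0.62369
  30–34: 5 × 0.0553 × 0.9412 = 0.26024
  35–39: 5 × 0.0086 × 0.9339 = 0.04016
  40–44: 5 × 0.0008 × 0.9303 = 0.00372
Sum = 2.54265
NRR = 0.485 × 2.54265 = 1.23319

1.233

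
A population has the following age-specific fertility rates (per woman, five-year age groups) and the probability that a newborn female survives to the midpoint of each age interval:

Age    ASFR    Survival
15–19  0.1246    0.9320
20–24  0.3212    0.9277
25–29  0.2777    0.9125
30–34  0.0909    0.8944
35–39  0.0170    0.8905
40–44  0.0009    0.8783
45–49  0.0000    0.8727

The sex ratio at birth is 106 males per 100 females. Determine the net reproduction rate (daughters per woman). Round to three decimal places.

1.856

Proportion female at birth = 100 / (100 + 106) = 0.48544.
Each age group contributes 5 × ASFR × survival:
  15–19: 5 × 0.1246 × 0.9320 = 0.58064
  20–24: 5 × 0.3212 × 0.9277 = 1.48989
  25–29: 5 × 0.2777 × 0.9125 = 1.26701
  30–34: 5 × 0.0909 × 0.8944 = 0.40650
  35–39: 5 × 0.0170 × 0.8905 = 0.07569
  40–44: 5 × 0.0009 × 0.8783 = 0.00395
  45–49: 5 × 0.0000 × 0.8727 = 0.00000
Sum = 3.82368
NRR = 0.48544 × 3.82368 = 1.85617
An NRR exceeding 1 indicates intrinsic growth under these rates.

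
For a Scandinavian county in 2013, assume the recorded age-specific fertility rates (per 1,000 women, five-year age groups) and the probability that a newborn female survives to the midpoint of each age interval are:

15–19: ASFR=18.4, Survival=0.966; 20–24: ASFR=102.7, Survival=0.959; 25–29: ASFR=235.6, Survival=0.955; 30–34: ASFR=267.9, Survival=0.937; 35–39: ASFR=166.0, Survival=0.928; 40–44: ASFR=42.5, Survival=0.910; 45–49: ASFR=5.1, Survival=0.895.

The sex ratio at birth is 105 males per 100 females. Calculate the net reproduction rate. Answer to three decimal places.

1.926

Proportion female at birth = 100 / (100 + 105) = 0.48780.
Weighting each age-specific rate by interval width and survival:
  15–19: 5 × 18.4/1000 × 0.966 = 0.08887
  20–24: 5 × 102.7/1000 × 0.959 = 0.49245
  25–29: 5 × 235.6/1000 × 0.955 = 1.12499
  30–34: 5 × 267.9/1000 × 0.937 = 1.25511
  35–39: 5 × 166.0/1000 × 0.928 = 0.77024
  40–44: 5 × 42.5/1000 × 0.910 = 0.19338
  45–49: 5 × 5.1/1000 × 0.895 = 0.02282
Sum = 3.94786
NRR = 0.48780 × 3.94786 = 1.92577
With NRR above 1 the population is above replacement fertility.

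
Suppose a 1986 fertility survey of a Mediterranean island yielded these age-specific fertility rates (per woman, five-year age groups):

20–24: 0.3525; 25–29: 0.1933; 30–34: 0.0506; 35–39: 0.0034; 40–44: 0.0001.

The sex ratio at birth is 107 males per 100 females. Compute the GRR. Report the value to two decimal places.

Proportion female at birth = 100 / (100 + 107) = 0.48309.
Sum of ASFRs = 0.3525 + 0.1933 + 0.0506 + 0.0034 + 0.0001 = 0.5999
TFR = 5 × 0.5999 = 2.9995
GRR = 0.48309 × 2.9995 = 1.44903

1.45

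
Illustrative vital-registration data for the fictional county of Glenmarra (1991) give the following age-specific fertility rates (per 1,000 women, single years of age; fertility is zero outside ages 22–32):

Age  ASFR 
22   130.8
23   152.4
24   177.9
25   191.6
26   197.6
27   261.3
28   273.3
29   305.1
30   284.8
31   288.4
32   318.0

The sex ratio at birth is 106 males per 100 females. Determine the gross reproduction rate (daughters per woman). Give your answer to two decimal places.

Proportion female at birth = 100 / (100 + 106) = 0.48544.
Sum of ASFRs = 130.8 + 152.4 + 177.9 + 191.6 + 197.6 + 261.3 + 273.3 + 305.1 + 284.8 + 288.4 + 318.0 = 2581.2
TFR = 2581.2 / 1000 = 2.5812
GRR = 0.48544 × 2.5812 = 1.25302

1.25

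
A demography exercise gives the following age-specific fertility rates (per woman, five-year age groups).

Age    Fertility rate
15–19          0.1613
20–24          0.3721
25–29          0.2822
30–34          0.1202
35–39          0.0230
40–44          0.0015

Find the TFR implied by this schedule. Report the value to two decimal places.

Sum of ASFRs = 0.1613 + 0.3721 + 0.2822 + 0.1202 + 0.0230 + 0.0015 = 0.9603
TFR = 5 × 0.9603 = 4.8015

4.80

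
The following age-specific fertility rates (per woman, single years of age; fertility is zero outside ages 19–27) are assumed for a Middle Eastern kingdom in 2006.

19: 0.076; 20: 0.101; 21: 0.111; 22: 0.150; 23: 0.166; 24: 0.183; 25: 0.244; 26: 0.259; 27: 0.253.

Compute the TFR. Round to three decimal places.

Sum of ASFRs = 0.076 + 0.101 + 0.111 + 0.150 + 0.166 + 0.183 + 0.244 + 0.259 + 0.253 = 1.543
TFR = 1.543

1.543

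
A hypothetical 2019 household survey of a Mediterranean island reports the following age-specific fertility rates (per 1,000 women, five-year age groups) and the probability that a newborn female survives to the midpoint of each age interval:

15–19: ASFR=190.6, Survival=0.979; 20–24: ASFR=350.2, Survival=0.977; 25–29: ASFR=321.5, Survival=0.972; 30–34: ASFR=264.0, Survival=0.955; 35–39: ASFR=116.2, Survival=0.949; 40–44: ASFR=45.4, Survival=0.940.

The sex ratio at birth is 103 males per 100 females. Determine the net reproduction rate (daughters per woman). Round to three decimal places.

Proportion female at birth = 100 / (100 + 103) = 0.49261.
Survival-weighted fertility by age (5·fₓ·Sₓ):
  15–19: 5 × 190.6/1000 × 0.979 = 0.93299
  20–24: 5 × 350.2/1000 × 0.977 = 1.71073
  25–29: 5 × 321.5/1000 × 0.972 = 1.56249
  30–34: 5 × 264.0/1000 × 0.955 = 1.26060
  35–39: 5 × 116.2/1000 × 0.949 = 0.55137
  40–44: 5 × 45.4/1000 × 0.940 = 0.21338
Sum = 6.23156
NRR = 0.49261 × 6.23156 = 3.06973
NRR > 1, so each generation more than replaces itself.

3.070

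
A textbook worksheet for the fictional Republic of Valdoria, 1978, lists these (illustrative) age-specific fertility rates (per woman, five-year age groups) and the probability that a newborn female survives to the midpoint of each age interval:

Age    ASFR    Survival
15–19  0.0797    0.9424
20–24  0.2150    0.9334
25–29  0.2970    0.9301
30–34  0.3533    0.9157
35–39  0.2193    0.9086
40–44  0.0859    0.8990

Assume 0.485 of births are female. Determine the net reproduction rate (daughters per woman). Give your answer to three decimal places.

2.794

Proportion female at birth = 0.485.
Weighting each age-specific rate by interval width and survival:
  15–19: 5 × 0.0797 × 0.9424 = 0.37555
  20–24: 5 × 0.2150 × 0.9334 = 1.00341
  25–29: 5 × 0.2970 × 0.9301 = 1.38120
  30–34: 5 × 0.3533 × 0.9157 = 1.61758
  35–39: 5 × 0.2193 × 0.9086 = 0.99628
  40–44: 5 × 0.0859 × 0.8990 = 0.38612
Sum = 5.76014
NRR = 0.485 × 5.76014 = 2.79367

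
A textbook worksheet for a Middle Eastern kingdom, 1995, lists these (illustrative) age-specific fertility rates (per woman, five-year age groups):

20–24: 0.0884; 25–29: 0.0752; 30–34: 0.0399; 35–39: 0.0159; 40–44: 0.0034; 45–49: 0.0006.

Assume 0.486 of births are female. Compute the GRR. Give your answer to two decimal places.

Proportion female at birth = 0.486.
Sum of ASFRs = 0.0884 + 0.0752 + 0.0399 + 0.0159 + 0.0034 + 0.0006 = 0.2234
TFR = 5 × 0.2234 = 1.117
GRR = 0.486 × 1.117 = 0.54286

0.54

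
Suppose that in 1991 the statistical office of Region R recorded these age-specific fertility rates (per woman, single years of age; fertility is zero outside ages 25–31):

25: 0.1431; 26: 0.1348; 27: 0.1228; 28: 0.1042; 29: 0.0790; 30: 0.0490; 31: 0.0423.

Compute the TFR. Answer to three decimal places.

0.675

Sum of ASFRs = 0.1431 + 0.1348 + 0.1228 + 0.1042 + 0.0790 + 0.0490 + 0.0423 = 0.6752
TFR = 0.6752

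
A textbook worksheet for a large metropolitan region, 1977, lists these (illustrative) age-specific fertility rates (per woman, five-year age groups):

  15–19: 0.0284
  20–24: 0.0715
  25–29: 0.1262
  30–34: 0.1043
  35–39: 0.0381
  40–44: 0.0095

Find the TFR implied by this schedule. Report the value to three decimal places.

Sum of ASFRs = 0.0284 + 0.0715 + 0.1262 + 0.1043 + 0.0381 + 0.0095 = 0.3780
TFR = 5 × 0.3780 = 1.89

1.890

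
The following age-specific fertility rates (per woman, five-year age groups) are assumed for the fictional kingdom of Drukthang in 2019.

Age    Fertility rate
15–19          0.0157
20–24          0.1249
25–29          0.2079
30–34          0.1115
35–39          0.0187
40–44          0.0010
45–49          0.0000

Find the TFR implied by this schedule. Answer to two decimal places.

2.40

Sum of ASFRs = 0.0157 + 0.1249 + 0.2079 + 0.1115 + 0.0187 + 0.0010 + 0.0000 = 0.4797
TFR = 5 × 0.4797 = 2.3985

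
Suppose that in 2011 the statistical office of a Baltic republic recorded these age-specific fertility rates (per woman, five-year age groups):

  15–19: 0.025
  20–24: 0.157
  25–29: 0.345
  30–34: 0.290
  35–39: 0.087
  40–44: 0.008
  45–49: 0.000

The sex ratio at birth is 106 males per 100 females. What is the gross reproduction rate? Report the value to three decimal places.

2.214

Proportion female at birth = 100 / (100 + 106) = 0.48544.
Sum of ASFRs = 0.025 + 0.157 + 0.345 + 0.290 + 0.087 + 0.008 + 0.000 = 0.912
TFR = 5 × 0.912 = 4.56
GRR = 0.48544 × 4.56 = 2.21361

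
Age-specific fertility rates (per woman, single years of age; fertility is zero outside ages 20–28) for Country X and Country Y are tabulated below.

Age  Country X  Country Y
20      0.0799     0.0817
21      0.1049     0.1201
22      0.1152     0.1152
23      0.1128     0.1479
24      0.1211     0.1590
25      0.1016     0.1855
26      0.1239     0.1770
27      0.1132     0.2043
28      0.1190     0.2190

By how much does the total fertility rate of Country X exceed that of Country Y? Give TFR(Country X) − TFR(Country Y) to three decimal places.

Country X:
  Sum of ASFRs = 0.0799 + 0.1049 + 0.1152 + 0.1128 + 0.1211 + 0.1016 + 0.1239 + 0.1132 + 0.1190 = 0.9916
  TFR = 0.9916
Country Y:
  Sum of ASFRs = 0.0817 + 0.1201 + 0.1152 + 0.1479 + 0.1590 + 0.1855 + 0.1770 + 0.2043 + 0.2190 = 1.4097
  TFR = 1.4097
Difference = 0.9916 − 1.4097 = -0.4181

-0.418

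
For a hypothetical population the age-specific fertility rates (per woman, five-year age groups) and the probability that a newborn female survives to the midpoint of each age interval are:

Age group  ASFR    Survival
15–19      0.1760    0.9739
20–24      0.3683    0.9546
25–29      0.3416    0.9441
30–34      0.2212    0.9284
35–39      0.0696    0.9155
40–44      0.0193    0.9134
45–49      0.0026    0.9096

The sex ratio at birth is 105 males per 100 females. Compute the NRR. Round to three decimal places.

2.767

Proportion female at birth = 100 / (100 + 105) = 0.48780.
Per-age-group product (5 × ASFR × survival probability):
  15–19: 5 × 0.1760 × 0.9739 = 0.85703
  20–24: 5 × 0.3683 × 0.9546 = 1.75790
  25–29: 5 × 0.3416 × 0.9441 = 1.61252
  30–34: 5 × 0.2212 × 0.9284 = 1.02681
  35–39: 5 × 0.0696 × 0.9155 = 0.31859
  40–44: 5 × 0.0193 × 0.9134 = 0.08814
  45–49: 5 × 0.0026 × 0.9096 = 0.01182
Sum = 5.67281
NRR = 0.48780 × 5.67281 = 2.76720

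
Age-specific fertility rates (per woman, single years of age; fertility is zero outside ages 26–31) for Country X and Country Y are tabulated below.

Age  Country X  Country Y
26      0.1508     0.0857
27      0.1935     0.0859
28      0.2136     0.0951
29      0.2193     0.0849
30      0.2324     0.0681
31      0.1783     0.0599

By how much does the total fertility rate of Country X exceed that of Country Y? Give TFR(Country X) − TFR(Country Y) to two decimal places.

Country X:
  Sum of ASFRs = 0.1508 + 0.1935 + 0.2136 + 0.2193 + 0.2324 + 0.1783 = 1.1879
  TFR = 1.1879
Country Y:
  Sum of ASFRs = 0.0857 + 0.0859 + 0.0951 + 0.0849 + 0.0681 + 0.0599 = 0.4796
  TFR = 0.4796
Difference = 1.1879 − 0.4796 = 0.7083

0.71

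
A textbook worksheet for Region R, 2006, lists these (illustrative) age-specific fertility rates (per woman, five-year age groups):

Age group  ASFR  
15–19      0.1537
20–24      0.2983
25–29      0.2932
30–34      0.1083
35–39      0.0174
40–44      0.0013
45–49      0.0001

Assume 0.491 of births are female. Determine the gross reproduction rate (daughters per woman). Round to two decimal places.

Proportion female at birth = 0.491.
Sum of ASFRs = 0.1537 + 0.2983 + 0.2932 + 0.1083 + 0.0174 + 0.0013 + 0.0001 = 0.8723
TFR = 5 × 0.8723 = 4.3615
GRR = 0.491 × 4.3615 = 2.14150

2.14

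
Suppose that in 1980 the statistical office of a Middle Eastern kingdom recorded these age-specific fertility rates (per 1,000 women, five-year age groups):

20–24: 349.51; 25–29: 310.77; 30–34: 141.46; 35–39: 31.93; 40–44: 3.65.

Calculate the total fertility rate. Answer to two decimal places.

Sum of ASFRs = 349.51 + 310.77 + 141.46 + 31.93 + 3.65 = 837.32
TFR = 5 × 837.32 / 1000 = 4.1866

4.19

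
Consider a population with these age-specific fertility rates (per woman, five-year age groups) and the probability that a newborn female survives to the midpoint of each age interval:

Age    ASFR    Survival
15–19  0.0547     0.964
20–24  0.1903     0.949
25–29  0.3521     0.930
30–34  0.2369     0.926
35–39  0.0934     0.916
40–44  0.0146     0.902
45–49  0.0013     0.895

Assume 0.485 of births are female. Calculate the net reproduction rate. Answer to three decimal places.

Proportion female at birth = 0.485.
Weighting each age-specific rate by interval width and survival:
  15–19: 5 × 0.0547 × 0.964 = 0.26365
  20–24: 5 × 0.1903 × 0.949 = 0.90297
  25–29: 5 × 0.3521 × 0.930 = 1.63727
  30–34: 5 × 0.2369 × 0.926 = 1.09685
  35–39: 5 × 0.0934 × 0.916 = 0.42777
  40–44: 5 × 0.0146 × 0.902 = 0.06585
  45–49: 5 × 0.0013 × 0.895 = 0.00582
Sum = 4.40018
NRR = 0.485 × 4.40018 = 2.13409

2.134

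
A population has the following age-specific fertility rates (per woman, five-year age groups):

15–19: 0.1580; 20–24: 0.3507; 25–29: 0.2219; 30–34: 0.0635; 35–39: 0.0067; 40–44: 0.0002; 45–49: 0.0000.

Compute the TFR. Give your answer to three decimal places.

4.005

Sum of ASFRs = 0.1580 + 0.3507 + 0.2219 + 0.0635 + 0.0067 + 0.0002 + 0.0000 = 0.8010
TFR = 5 × 0.8010 = 4.005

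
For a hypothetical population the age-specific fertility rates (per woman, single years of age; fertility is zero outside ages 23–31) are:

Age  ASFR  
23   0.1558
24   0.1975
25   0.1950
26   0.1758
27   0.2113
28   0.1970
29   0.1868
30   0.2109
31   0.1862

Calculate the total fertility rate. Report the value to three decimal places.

Sum of ASFRs = 0.1558 + 0.1975 + 0.1950 + 0.1758 + 0.2113 + 0.1970 + 0.1868 + 0.2109 + 0.1862 = 1.7163
TFR = 1.7163

1.716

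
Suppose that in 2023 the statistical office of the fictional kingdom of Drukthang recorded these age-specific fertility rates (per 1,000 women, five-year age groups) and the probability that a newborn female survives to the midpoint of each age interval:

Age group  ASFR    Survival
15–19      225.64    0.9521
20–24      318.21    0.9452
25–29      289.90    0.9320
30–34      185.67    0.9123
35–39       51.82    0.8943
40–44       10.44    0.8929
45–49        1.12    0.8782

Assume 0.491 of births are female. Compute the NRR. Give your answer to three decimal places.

2.484

Proportion female at birth = 0.491.
Each age group contributes 5 × ASFR × survival:
  15–19: 5 × 225.64/1000 × 0.9521 = 1.07416
  20–24: 5 × 318.21/1000 × 0.9452 = 1.50386
  25–29: 5 × 289.90/1000 × 0.9320 = 1.35093
  30–34: 5 × 185.67/1000 × 0.9123 = 0.84693
  35–39: 5 × 51.82/1000 × 0.8943 = 0.23171
  40–44: 5 × 10.44/1000 × 0.8929 = 0.04661
  45–49: 5 × 1.12/1000 × 0.8782 = 0.00492
Sum = 5.05912
NRR = 0.491 × 5.05912 = 2.48403
An NRR exceeding 1 indicates intrinsic growth under these rates.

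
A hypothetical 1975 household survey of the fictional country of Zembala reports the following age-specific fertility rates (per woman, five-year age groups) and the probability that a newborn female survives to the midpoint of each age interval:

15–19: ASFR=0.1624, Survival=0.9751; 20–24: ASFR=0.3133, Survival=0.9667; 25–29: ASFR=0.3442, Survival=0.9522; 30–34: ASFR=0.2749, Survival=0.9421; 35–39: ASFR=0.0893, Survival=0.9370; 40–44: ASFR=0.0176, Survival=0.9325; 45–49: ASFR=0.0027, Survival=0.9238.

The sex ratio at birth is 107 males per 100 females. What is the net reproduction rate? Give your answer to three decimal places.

Proportion female at birth = 100 / (100 + 107) = 0.48309.
Survival-weighted fertility by age (5·fₓ·Sₓ):
  15–19: 5 × 0.1624 × 0.9751 = 0.79178
  20–24: 5 × 0.3133 × 0.9667 = 1.51434
  25–29: 5 × 0.3442 × 0.9522 = 1.63874
  30–34: 5 × 0.2749 × 0.9421 = 1.29492
  35–39: 5 × 0.0893 × 0.9370 = 0.41837
  40–44: 5 × 0.0176 × 0.9325 = 0.08206
  45–49: 5 × 0.0027 × 0.9238 = 0.01247
Sum = 5.75268
NRR = 0.48309 × 5.75268 = 2.77906

2.779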